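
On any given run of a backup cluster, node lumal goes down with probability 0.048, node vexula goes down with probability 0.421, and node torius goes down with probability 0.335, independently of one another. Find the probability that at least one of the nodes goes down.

0.63344668

P(none) = (1 − 0.048) × (1 − 0.421) × (1 − 0.335) = 0.952 × 0.579 × 0.665 = 0.36655332
P(at least one) = 1 − 0.36655332 = 0.63344668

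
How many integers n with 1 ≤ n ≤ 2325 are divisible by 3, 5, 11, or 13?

Using inclusion–exclusion:
⌊2325/3⌋ + ⌊2325/5⌋ + ⌊2325/11⌋ + ⌊2325/13⌋ − ⌊2325/15⌋ − ⌊2325/33⌋ − ⌊2325/39⌋ − ⌊2325/55⌋ − ⌊2325/65⌋ − ⌊2325/143⌋ + ⌊2325/165⌋ + ⌊2325/195⌋ + ⌊2325/429⌋ + ⌊2325/715⌋ − ⌊2325/2145⌋ = 775 + 465 + 211 + 178 − 155 − 70 − 59 − 42 − 35 − 16 + 14 + 11 + 5 + 3 − 1 = 1284

1284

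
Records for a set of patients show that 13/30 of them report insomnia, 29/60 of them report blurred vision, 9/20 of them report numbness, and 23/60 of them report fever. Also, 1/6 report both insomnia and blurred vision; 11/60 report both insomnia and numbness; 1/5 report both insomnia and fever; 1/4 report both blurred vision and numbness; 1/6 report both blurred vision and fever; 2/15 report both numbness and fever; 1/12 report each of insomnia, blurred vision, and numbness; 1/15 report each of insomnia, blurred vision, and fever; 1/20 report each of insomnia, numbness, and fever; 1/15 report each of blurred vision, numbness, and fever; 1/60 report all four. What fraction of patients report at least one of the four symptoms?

9/10

By inclusion–exclusion:
P(union) = 13/30 + 29/60 + 9/20 + 23/60 − 1/6 − 11/60 − 1/5 − 1/4 − 1/6 − 2/15 + 1/12 + 1/15 + 1/20 + 1/15 − 1/60 = 9/10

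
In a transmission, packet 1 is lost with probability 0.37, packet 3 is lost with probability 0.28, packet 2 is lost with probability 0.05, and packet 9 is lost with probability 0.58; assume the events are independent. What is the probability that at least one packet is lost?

0.8190136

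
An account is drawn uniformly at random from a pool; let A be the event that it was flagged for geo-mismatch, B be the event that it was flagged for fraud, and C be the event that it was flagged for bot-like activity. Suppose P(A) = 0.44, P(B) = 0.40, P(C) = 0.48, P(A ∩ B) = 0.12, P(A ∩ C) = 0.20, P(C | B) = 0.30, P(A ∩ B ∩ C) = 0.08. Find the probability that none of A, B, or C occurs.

0.04

P(B ∩ C) = P(B)·P(C|B) = 0.40 × 0.30 = 0.12
By inclusion–exclusion:
P(A ∪ B ∪ C) = 0.44 + 0.40 + 0.48 − 0.12 − 0.20 − 0.12 + 0.08 = 0.96
P(none) = 1 − 0.96 = 0.04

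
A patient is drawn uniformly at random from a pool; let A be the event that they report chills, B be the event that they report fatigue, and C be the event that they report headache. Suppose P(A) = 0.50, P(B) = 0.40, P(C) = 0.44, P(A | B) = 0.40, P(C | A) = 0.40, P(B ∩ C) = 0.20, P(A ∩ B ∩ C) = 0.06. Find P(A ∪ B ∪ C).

0.84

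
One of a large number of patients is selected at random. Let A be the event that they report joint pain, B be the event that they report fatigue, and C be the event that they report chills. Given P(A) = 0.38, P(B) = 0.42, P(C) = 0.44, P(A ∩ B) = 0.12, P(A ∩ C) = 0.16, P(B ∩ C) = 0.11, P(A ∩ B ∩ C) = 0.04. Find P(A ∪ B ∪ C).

0.89

Apply inclusion-exclusion:
P(A ∪ B ∪ C) = 0.38 + 0.42 + 0.44 − 0.12 − 0.16 − 0.11 + 0.04 = 0.89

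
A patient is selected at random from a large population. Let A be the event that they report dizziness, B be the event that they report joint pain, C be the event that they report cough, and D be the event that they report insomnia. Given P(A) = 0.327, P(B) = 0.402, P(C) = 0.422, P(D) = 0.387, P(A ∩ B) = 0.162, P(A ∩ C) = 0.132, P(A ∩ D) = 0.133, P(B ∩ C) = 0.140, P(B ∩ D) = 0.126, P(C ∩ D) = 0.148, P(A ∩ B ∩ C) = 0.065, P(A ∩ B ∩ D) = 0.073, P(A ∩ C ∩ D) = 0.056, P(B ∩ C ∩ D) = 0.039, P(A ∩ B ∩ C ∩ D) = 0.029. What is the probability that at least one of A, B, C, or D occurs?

P(A ∪ B ∪ C ∪ D) = 0.327 + 0.402 + 0.422 + 0.387 − 0.162 − 0.132 − 0.133 − 0.140 − 0.126 − 0.148 + 0.065 + 0.073 + 0.056 + 0.039 − 0.029 = 0.901

0.901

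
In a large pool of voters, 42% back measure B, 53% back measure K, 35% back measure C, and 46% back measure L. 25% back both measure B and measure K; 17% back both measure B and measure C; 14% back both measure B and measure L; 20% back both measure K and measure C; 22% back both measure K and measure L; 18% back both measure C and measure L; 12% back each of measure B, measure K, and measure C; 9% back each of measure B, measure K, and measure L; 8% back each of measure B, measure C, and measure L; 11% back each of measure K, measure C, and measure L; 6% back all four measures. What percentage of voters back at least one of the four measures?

Inclusion–exclusion gives
P(≥1) = 42 + 53 + 35 + 46 − 25 − 17 − 14 − 20 − 22 − 18 + 12 + 9 + 8 + 11 − 6 = 94%

94%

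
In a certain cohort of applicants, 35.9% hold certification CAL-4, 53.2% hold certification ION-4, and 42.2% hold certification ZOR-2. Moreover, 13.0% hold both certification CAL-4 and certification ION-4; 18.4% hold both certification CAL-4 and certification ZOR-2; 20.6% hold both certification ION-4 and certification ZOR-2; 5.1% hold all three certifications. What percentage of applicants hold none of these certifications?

15.6%

By inclusion–exclusion:
P(union) = 35.9 + 53.2 + 42.2 − 13.0 − 18.4 − 20.6 + 5.1 = 84.4%
P(none) = 100% − 84.4% = 15.6%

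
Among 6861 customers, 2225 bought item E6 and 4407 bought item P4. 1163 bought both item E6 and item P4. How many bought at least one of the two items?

N(≥1) = 2225 + 4407 − 1163 = 5469

5469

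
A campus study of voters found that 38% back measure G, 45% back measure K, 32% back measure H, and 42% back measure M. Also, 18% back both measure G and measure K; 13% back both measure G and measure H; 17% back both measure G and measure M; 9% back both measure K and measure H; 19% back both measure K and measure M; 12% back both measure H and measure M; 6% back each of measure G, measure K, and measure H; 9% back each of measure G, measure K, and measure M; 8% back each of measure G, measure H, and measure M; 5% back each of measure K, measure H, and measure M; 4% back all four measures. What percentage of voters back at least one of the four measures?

93%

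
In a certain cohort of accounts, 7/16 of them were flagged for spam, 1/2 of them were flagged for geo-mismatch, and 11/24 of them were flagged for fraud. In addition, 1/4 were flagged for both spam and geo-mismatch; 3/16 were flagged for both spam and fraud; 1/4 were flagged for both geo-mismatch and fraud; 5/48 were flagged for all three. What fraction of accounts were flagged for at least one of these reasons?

By inclusion-exclusion,
P(at least one) = 7/16 + 1/2 + 11/24 − 1/4 − 3/16 − 1/4 + 5/48 = 13/16

13/16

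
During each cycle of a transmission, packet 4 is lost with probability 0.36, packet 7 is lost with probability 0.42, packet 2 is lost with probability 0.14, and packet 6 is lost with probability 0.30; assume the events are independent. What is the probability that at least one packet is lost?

0.7765376

P(none) = (1 − 0.36) × (1 − 0.42) × (1 − 0.14) × (1 − 0.30) = 0.64 × 0.58 × 0.86 × 0.70 = 0.2234624
P(at least one) = 1 − 0.2234624 = 0.7765376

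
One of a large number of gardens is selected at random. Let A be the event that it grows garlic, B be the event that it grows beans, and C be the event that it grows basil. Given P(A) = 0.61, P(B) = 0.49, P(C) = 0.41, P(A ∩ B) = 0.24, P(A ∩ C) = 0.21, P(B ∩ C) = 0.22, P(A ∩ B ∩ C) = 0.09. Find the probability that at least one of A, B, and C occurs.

0.93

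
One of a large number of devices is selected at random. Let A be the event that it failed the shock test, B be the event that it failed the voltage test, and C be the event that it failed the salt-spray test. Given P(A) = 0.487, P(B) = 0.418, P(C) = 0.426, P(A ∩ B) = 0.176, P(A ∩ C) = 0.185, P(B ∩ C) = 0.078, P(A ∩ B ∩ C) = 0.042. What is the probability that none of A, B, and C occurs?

0.066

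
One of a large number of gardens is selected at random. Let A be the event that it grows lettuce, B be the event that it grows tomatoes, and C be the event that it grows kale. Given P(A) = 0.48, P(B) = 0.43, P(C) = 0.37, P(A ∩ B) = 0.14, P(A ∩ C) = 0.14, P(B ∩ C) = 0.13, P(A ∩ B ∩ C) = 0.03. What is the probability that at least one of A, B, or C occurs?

0.90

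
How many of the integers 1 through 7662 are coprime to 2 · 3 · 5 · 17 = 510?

By inclusion–exclusion:
3831 + 2554 + 1532 + 450 − 1277 − 766 − 225 − 510 − 150 − 90 + 255 + 75 + 45 + 30 − 15 = 5739
7662 − 5739 = 1923

1923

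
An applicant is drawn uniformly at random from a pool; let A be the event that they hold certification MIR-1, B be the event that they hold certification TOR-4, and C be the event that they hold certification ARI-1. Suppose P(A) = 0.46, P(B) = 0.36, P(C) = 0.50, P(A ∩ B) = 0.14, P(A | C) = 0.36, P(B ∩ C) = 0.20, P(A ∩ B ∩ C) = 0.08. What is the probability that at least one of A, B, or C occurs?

0.88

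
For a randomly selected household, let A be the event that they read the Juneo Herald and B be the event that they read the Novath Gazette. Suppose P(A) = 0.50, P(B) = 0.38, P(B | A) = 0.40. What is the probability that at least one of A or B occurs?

P(A ∩ B) = P(A)·P(B|A) = 0.50 × 0.40 = 0.20
By inclusion–exclusion:
P(A ∪ B) = 0.50 + 0.38 − 0.20 = 0.68

0.68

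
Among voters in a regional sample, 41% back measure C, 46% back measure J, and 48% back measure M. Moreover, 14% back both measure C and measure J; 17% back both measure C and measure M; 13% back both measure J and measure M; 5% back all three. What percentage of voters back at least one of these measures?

96%

P(at least one) = 41 + 46 + 48 − 14 − 17 − 13 + 5 = 96%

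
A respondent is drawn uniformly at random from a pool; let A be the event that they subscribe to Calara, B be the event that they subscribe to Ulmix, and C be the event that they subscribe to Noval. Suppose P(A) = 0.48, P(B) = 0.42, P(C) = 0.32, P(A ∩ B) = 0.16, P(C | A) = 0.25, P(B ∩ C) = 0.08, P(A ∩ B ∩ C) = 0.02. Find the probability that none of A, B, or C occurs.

P(A ∩ C) = P(A)·P(C|A) = 0.48 × 0.25 = 0.12
By inclusion–exclusion:
P(A ∪ B ∪ C) = 0.48 + 0.42 + 0.32 − 0.16 − 0.12 − 0.08 + 0.02 = 0.88
P(none) = 1 − 0.88 = 0.12

0.12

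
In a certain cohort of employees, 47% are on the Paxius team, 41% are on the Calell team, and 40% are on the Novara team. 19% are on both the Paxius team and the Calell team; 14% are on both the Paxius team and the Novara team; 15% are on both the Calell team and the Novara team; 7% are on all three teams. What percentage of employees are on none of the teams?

By inclusion-exclusion,
P(at least one) = 47 + 41 + 40 − 19 − 14 − 15 + 7 = 87%
P(none) = 100% − 87% = 13%

13%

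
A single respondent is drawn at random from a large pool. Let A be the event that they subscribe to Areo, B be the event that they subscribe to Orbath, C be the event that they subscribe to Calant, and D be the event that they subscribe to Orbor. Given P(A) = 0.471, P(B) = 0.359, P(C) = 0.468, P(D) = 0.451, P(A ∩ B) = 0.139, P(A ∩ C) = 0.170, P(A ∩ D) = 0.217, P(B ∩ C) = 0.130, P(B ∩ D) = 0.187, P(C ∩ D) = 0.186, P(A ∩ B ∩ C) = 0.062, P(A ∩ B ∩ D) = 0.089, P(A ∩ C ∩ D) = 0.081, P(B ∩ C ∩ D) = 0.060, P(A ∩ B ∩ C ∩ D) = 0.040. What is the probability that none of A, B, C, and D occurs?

P(A ∪ B ∪ C ∪ D) = 0.471 + 0.359 + 0.468 + 0.451 − 0.139 − 0.170 − 0.217 − 0.130 − 0.187 − 0.186 + 0.062 + 0.089 + 0.081 + 0.060 − 0.040 = 0.972
P(none) = 1 − 0.972 = 0.028

0.028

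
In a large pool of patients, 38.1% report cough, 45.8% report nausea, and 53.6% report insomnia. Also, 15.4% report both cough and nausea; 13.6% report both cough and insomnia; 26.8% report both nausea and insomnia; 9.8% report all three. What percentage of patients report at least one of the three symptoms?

91.5%

P(≥1) = 38.1 + 45.8 + 53.6 − 15.4 − 13.6 − 26.8 + 9.8 = 91.5%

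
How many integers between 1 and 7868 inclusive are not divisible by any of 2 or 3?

2623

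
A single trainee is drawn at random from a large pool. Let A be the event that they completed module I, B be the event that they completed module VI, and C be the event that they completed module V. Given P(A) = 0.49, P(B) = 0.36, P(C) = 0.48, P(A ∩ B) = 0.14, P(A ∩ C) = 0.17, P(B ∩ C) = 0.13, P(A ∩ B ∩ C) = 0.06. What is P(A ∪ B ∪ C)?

0.95

Inclusion–exclusion gives
P(A ∪ B ∪ C) = 0.49 + 0.36 + 0.48 − 0.14 − 0.17 − 0.13 + 0.06 = 0.95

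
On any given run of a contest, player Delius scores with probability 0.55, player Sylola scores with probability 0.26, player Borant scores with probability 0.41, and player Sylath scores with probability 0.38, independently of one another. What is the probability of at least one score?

0.8781886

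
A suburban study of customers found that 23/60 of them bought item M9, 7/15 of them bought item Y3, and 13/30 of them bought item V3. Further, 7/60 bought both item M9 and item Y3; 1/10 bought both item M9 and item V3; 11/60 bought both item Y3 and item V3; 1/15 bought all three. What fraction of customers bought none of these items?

Using inclusion–exclusion:
P(at least one) = 23/60 + 7/15 + 13/30 − 7/60 − 1/10 − 11/60 + 1/15 = 19/20
P(none) = 1 − 19/20 = 1/20

1/20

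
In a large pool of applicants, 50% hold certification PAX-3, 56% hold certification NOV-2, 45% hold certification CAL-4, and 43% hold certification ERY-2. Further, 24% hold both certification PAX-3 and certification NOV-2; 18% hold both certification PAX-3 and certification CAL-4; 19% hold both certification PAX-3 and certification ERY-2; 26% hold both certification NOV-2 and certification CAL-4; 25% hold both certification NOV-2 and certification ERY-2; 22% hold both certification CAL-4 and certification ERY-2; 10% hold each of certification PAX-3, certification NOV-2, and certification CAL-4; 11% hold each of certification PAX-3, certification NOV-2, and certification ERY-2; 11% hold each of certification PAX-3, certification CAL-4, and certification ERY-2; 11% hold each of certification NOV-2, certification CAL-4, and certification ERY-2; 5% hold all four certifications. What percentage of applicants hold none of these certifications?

2%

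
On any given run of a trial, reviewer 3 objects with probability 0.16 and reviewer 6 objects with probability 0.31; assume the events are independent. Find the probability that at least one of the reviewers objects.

P(none) = (1 − 0.16) × (1 − 0.31) = 0.84 × 0.69 = 0.5796
P(at least one) = 1 − 0.5796 = 0.4204

0.4204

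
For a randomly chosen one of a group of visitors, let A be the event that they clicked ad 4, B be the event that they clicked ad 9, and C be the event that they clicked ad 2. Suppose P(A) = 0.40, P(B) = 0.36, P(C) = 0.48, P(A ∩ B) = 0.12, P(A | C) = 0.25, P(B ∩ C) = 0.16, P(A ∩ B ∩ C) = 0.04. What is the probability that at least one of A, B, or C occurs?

0.88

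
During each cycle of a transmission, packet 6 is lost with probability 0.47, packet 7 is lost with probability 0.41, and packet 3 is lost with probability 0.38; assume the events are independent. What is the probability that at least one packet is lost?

0.806126

P(none) = (1 − 0.47) × (1 − 0.41) × (1 − 0.38) = 0.53 × 0.59 × 0.62 = 0.193874
P(at least one) = 1 − 0.193874 = 0.806126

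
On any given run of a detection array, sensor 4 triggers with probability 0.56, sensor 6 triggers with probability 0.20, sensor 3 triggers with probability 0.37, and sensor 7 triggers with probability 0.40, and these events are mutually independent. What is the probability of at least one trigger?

Independence gives P(none) = ∏(1 − pᵢ).
P(none) = (1 − 0.56) × (1 − 0.20) × (1 − 0.37) × (1 − 0.40) = 0.44 × 0.80 × 0.63 × 0.60 = 0.133056
P(at least one) = 1 − 0.133056 = 0.866944

0.866944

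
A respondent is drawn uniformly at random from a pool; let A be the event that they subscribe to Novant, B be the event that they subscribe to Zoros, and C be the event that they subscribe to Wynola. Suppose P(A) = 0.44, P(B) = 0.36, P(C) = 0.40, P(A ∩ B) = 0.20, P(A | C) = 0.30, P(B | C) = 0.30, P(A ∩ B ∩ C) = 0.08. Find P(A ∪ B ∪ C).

P(A ∩ C) = P(C)·P(A|C) = 0.40 × 0.30 = 0.12
P(B ∩ C) = P(C)·P(B|C) = 0.40 × 0.30 = 0.12
Using inclusion–exclusion:
P(A ∪ B ∪ C) = 0.44 + 0.36 + 0.40 − 0.20 − 0.12 − 0.12 + 0.08 = 0.84

0.84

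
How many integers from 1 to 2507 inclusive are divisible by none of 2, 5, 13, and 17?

1253 + 501 + 192 + 147 − 250 − 96 − 73 − 38 − 29 − 11 + 19 + 14 + 5 + 2 − 1 = 1635
2507 − 1635 = 872

872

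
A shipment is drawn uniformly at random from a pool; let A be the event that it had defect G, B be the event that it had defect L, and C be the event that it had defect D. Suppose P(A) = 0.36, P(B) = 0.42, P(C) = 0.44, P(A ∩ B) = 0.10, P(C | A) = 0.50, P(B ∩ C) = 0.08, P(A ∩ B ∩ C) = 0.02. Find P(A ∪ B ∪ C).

P(A ∩ C) = P(A)·P(C|A) = 0.36 × 0.50 = 0.18
P(A ∪ B ∪ C) = 0.36 + 0.42 + 0.44 − 0.10 − 0.18 − 0.08 + 0.02 = 0.88

0.88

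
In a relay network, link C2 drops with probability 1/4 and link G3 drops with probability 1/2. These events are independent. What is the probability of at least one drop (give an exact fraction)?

Since the events are independent, P(none) is the product of the individual non-occurrence probabilities.
P(none) = (1 − 1/4) × (1 − 1/2) = 3/4 × 1/2 = 3/8
P(at least one) = 1 − 3/8 = 5/8

5/8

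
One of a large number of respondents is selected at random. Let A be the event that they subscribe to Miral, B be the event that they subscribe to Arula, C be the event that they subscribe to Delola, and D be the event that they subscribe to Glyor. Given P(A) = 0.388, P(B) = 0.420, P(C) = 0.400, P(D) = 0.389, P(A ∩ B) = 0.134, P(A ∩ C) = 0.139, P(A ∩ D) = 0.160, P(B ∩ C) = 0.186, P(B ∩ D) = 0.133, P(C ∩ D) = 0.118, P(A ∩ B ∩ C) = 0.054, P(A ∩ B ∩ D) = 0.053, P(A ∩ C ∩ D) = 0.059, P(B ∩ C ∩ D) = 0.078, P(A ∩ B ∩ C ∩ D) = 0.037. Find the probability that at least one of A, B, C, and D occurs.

0.934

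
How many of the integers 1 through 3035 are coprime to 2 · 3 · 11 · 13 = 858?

849

Apply inclusion-exclusion:
floor(3035/2) + floor(3035/3) + floor(3035/11) + floor(3035/13) − floor(3035/6) − floor(3035/22) − floor(3035/26) − floor(3035/33) − floor(3035/39) − floor(3035/143) + floor(3035/66) + floor(3035/78) + floor(3035/286) + floor(3035/429) − floor(3035/858) = 1517 + 1011 + 275 + 233 − 505 − 137 − 116 − 91 − 77 − 21 + 45 + 38 + 10 + 7 − 3 = 2186
3035 − 2186 = 849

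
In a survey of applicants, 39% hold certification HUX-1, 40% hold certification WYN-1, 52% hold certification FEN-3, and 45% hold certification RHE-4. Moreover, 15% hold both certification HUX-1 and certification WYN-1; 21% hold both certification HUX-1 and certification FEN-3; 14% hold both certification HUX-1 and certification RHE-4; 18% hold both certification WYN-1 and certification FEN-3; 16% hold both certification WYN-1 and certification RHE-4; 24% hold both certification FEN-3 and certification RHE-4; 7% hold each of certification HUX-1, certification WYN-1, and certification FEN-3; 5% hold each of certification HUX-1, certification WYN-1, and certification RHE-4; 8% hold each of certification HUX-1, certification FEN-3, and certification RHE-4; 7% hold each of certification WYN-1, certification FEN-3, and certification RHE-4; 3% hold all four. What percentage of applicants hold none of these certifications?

P(at least one) = 39 + 40 + 52 + 45 − 15 − 21 − 14 − 18 − 16 − 24 + 7 + 5 + 8 + 7 − 3 = 92%
P(none) = 100% − 92% = 8%

8%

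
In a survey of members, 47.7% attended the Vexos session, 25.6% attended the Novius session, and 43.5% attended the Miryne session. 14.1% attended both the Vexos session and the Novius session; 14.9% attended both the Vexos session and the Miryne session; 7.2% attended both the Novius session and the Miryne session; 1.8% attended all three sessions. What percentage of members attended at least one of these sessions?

82.4%

By inclusion–exclusion:
P(≥1) = 47.7 + 25.6 + 43.5 − 14.1 − 14.9 − 7.2 + 1.8 = 82.4%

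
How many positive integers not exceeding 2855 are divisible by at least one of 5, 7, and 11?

1075

Apply inclusion-exclusion:
571 + 407 + 259 − 81 − 51 − 37 + 7 = 1075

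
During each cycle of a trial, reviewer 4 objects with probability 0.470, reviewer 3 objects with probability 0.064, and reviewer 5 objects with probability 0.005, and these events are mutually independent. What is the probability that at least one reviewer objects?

P(none) = (1 − 0.470) × (1 − 0.064) × (1 − 0.005) = 0.530 × 0.936 × 0.995 = 0.4935996
P(at least one) = 1 − 0.4935996 = 0.5064004

0.5064004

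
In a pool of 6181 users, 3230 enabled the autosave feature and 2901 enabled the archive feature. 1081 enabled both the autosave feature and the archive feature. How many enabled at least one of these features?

5050

|union| = 3230 + 2901 − 1081 = 5050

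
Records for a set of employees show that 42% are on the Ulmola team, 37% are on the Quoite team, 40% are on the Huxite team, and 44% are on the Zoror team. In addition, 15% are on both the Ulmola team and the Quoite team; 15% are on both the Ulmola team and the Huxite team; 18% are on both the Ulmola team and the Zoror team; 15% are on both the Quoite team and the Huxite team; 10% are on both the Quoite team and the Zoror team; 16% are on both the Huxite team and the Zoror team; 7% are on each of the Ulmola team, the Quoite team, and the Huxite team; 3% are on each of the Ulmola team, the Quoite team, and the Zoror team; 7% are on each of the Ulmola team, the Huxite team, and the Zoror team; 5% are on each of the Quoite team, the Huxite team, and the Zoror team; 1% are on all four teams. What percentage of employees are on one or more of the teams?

P(at least one) = 42 + 37 + 40 + 44 − 15 − 15 − 18 − 15 − 10 − 16 + 7 + 3 + 7 + 5 − 1 = 95%

95%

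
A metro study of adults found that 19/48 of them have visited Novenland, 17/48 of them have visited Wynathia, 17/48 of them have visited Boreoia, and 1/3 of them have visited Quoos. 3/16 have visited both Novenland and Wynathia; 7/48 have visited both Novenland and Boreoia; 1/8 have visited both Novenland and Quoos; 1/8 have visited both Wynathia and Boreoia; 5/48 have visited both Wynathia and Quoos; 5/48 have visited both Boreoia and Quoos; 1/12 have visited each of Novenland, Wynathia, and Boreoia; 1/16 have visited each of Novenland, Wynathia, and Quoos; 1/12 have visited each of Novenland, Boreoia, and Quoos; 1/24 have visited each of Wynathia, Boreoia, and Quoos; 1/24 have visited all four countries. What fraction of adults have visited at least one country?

Using inclusion–exclusion:
P(≥1) = 19/48 + 17/48 + 17/48 + 1/3 − 3/16 − 7/48 − 1/8 − 1/8 − 5/48 − 5/48 + 1/12 + 1/16 + 1/12 + 1/24 − 1/24 = 7/8

7/8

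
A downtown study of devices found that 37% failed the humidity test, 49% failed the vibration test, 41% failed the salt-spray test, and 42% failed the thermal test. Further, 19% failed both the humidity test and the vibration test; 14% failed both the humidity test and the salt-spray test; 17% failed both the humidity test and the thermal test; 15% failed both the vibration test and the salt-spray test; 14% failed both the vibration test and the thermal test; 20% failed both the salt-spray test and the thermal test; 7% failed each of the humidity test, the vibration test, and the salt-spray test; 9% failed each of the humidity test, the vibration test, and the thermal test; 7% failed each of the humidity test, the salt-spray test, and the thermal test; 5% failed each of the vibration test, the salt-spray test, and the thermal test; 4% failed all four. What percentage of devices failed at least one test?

94%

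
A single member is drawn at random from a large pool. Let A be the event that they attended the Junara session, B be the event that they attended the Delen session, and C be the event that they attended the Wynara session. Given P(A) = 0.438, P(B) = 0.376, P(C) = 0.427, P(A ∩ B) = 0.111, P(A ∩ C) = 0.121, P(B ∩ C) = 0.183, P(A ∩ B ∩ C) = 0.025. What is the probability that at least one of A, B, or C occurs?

By inclusion-exclusion,
P(A ∪ B ∪ C) = 0.438 + 0.376 + 0.427 − 0.111 − 0.121 − 0.183 + 0.025 = 0.851

0.851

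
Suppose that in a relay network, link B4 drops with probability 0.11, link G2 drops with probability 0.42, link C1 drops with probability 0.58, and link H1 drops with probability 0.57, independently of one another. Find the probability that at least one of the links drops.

P(none) = (1 − 0.11) × (1 − 0.42) × (1 − 0.58) × (1 − 0.57) = 0.89 × 0.58 × 0.42 × 0.43 = 0.09322572
P(at least one) = 1 − 0.09322572 = 0.90677428

0.90677428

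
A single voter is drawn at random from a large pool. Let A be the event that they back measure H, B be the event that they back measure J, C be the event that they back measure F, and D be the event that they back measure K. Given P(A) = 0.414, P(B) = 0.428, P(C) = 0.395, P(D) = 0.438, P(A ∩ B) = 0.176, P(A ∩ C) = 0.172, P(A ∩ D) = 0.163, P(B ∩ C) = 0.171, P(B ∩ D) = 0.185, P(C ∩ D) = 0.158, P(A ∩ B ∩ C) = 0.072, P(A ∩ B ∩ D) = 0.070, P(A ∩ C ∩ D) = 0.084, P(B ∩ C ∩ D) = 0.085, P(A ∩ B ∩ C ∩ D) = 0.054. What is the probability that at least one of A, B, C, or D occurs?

P(A ∪ B ∪ C ∪ D) = 0.414 + 0.428 + 0.395 + 0.438 − 0.176 − 0.172 − 0.163 − 0.171 − 0.185 − 0.158 + 0.072 + 0.070 + 0.084 + 0.085 − 0.054 = 0.907

0.907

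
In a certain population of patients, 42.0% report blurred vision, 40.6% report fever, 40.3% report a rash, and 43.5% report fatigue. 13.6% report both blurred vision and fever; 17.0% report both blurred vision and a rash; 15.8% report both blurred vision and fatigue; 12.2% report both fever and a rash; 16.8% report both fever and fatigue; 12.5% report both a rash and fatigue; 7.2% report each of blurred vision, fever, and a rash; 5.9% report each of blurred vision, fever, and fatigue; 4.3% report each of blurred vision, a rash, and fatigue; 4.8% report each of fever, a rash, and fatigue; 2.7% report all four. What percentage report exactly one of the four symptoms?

46.4%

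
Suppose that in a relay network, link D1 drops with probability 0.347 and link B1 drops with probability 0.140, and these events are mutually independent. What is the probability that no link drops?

0.56158

P(none) = (1 − 0.347) × (1 − 0.140) = 0.653 × 0.860 = 0.56158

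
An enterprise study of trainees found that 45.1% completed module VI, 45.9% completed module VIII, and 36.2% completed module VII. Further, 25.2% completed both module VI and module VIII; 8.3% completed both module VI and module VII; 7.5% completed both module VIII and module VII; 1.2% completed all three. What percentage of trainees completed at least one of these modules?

87.4%

P(≥1) = 45.1 + 45.9 + 36.2 − 25.2 − 8.3 − 7.5 + 1.2 = 87.4%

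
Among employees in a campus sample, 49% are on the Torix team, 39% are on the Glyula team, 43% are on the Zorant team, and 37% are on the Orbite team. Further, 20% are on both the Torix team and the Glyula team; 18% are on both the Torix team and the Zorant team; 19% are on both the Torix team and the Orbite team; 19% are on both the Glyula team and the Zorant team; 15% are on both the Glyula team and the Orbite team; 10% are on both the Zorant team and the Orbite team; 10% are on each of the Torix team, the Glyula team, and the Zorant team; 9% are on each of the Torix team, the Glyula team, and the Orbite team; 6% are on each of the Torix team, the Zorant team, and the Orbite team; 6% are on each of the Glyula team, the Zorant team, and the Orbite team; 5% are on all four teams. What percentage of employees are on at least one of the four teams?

93%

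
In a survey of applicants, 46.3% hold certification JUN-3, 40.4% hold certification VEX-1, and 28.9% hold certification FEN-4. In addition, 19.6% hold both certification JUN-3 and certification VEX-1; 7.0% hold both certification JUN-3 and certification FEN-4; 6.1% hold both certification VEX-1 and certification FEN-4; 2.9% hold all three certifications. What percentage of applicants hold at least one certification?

85.8%

P(≥1) = 46.3 + 40.4 + 28.9 − 19.6 − 7.0 − 6.1 + 2.9 = 85.8%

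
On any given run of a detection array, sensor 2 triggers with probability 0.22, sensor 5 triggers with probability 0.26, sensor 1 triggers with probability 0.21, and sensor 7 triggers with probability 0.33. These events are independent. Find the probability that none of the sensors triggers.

P(none) = (1 − 0.22) × (1 − 0.26) × (1 − 0.21) × (1 − 0.33) = 0.78 × 0.74 × 0.79 × 0.67 = 0.30551196

0.30551196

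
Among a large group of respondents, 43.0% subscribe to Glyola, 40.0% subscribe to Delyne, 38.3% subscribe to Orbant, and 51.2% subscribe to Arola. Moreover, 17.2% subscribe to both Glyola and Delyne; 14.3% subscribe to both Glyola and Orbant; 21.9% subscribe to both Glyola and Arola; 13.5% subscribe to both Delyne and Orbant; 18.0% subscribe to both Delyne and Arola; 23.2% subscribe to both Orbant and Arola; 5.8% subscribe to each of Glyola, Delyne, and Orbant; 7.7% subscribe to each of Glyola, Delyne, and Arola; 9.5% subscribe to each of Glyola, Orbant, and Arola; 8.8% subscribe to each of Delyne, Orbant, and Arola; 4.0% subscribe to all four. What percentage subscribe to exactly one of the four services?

P(exactly one) = 43.0 + 40.0 + 38.3 + 51.2 − 2·17.2 − 2·14.3 − 2·21.9 − 2·13.5 − 2·18.0 − 2·23.2 + 3·5.8 + 3·7.7 + 3·9.5 + 3·8.8 − 4·4.0 = 35.7%

35.7%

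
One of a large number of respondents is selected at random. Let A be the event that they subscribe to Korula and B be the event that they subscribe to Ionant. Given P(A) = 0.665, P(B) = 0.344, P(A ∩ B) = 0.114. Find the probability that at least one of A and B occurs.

Using inclusion–exclusion:
P(A ∪ B) = 0.665 + 0.344 − 0.114 = 0.895

0.895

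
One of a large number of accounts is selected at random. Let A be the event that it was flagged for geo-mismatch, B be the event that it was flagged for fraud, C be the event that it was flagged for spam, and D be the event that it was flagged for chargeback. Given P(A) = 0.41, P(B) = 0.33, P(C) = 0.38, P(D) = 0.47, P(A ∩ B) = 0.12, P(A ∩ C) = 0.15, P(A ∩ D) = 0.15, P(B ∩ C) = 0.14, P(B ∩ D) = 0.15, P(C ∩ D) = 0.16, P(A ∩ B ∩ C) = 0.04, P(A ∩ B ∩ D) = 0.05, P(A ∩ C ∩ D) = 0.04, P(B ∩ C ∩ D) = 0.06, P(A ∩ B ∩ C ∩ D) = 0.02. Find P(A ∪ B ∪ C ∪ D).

Using inclusion–exclusion:
P(A ∪ B ∪ C ∪ D) = 0.41 + 0.33 + 0.38 + 0.47 − 0.12 − 0.15 − 0.15 − 0.14 − 0.15 − 0.16 + 0.04 + 0.05 + 0.04 + 0.06 − 0.02 = 0.89

0.89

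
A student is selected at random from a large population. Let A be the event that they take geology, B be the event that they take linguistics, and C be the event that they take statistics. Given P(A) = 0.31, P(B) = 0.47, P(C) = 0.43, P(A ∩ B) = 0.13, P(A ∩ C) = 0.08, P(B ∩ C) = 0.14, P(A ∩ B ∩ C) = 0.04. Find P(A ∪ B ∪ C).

P(A ∪ B ∪ C) = 0.31 + 0.47 + 0.43 − 0.13 − 0.08 − 0.14 + 0.04 = 0.90

0.90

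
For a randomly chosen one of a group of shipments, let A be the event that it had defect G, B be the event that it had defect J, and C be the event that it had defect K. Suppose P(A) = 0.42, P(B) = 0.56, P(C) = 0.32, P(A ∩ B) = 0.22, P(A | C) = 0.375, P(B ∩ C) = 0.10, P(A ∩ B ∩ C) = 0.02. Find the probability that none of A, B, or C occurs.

0.12

P(A ∩ C) = P(C)·P(A|C) = 0.32 × 0.375 = 0.12
Inclusion–exclusion gives
P(A ∪ B ∪ C) = 0.42 + 0.56 + 0.32 − 0.22 − 0.12 − 0.10 + 0.02 = 0.88
P(none) = 1 − 0.88 = 0.12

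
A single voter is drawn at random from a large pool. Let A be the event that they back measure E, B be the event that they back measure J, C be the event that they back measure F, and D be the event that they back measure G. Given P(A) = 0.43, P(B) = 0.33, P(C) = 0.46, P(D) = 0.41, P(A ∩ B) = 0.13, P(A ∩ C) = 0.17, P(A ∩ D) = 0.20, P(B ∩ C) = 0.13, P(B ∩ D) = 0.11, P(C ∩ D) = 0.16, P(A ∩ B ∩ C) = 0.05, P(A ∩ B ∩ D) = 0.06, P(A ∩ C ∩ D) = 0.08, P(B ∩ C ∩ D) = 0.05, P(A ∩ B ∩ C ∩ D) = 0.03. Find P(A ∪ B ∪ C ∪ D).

0.94

By inclusion-exclusion,
P(A ∪ B ∪ C ∪ D) = 0.43 + 0.33 + 0.46 + 0.41 − 0.13 − 0.17 − 0.20 − 0.13 − 0.11 − 0.16 + 0.05 + 0.06 + 0.08 + 0.05 − 0.03 = 0.94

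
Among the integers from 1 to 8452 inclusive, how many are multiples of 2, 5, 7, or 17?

5724

4226 + 1690 + 1207 + 497 − 845 − 603 − 248 − 241 − 99 − 71 + 120 + 49 + 35 + 14 − 7 = 5724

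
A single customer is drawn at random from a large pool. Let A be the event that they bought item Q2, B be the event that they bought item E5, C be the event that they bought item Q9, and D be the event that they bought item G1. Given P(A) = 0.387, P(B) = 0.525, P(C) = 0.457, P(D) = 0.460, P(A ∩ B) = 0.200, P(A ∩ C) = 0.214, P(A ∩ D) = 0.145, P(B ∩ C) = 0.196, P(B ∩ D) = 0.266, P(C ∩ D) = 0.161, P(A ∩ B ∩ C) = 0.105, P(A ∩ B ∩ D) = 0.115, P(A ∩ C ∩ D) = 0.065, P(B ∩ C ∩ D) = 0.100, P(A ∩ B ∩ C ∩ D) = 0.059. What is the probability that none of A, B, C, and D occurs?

P(A ∪ B ∪ C ∪ D) = 0.387 + 0.525 + 0.457 + 0.460 − 0.200 − 0.214 − 0.145 − 0.196 − 0.266 − 0.161 + 0.105 + 0.115 + 0.065 + 0.100 − 0.059 = 0.973
P(none) = 1 − 0.973 = 0.027

0.027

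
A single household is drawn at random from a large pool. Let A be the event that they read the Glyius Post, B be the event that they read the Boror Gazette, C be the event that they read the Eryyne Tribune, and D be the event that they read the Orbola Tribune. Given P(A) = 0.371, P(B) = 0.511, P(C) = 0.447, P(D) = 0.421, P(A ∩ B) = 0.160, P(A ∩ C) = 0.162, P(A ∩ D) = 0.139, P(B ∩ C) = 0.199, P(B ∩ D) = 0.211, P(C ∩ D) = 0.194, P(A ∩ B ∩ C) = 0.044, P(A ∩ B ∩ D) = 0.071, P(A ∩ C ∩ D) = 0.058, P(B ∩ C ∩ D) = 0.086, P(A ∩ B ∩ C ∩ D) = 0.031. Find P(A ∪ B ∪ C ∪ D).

0.913

P(A ∪ B ∪ C ∪ D) = 0.371 + 0.511 + 0.447 + 0.421 − 0.160 − 0.162 − 0.139 − 0.199 − 0.211 − 0.194 + 0.044 + 0.071 + 0.058 + 0.086 − 0.031 = 0.913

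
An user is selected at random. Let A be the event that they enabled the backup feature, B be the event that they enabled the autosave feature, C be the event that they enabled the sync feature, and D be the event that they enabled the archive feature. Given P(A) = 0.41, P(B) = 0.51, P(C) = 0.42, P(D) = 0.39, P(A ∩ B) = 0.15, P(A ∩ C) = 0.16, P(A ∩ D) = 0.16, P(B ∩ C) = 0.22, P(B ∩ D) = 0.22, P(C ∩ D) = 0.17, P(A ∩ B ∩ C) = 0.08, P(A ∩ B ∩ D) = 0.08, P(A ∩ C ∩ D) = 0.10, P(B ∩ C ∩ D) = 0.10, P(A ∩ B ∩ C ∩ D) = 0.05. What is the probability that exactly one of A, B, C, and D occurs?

0.45

P(exactly one) = 0.41 + 0.51 + 0.42 + 0.39 − 2·0.15 − 2·0.16 − 2·0.16 − 2·0.22 − 2·0.22 − 2·0.17 + 3·0.08 + 3·0.08 + 3·0.10 + 3·0.10 − 4·0.05 = 0.45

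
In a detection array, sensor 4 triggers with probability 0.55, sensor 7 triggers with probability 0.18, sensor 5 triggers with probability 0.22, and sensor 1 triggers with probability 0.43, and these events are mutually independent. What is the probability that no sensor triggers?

P(none) = (1 − 0.55) × (1 − 0.18) × (1 − 0.22) × (1 − 0.43) = 0.45 × 0.82 × 0.78 × 0.57 = 0.1640574

0.1640574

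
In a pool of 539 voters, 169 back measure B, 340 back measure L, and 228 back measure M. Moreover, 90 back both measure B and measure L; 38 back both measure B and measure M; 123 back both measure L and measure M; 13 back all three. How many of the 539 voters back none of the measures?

40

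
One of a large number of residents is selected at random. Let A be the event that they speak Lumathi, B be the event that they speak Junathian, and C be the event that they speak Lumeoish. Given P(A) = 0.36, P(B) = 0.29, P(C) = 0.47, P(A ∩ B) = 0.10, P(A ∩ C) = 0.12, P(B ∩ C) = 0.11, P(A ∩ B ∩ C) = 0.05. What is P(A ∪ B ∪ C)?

0.84

Apply inclusion-exclusion:
P(A ∪ B ∪ C) = 0.36 + 0.29 + 0.47 − 0.10 − 0.12 − 0.11 + 0.05 = 0.84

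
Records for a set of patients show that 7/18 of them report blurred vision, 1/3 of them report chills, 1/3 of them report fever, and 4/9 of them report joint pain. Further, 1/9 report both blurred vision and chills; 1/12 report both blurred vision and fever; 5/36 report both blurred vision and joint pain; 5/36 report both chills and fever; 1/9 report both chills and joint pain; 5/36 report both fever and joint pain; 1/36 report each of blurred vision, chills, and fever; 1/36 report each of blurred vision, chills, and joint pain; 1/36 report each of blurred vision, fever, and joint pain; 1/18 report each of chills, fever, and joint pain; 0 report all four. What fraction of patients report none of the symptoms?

P(at least one) = 7/18 + 1/3 + 1/3 + 4/9 − 1/9 − 1/12 − 5/36 − 5/36 − 1/9 − 5/36 + 1/36 + 1/36 + 1/36 + 1/18 − 0 = 11/12
P(none) = 1 − 11/12 = 1/12

1/12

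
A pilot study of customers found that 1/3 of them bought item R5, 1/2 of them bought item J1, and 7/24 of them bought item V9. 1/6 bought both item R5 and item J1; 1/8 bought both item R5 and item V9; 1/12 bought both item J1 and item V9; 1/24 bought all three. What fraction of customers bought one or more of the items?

19/24

By inclusion-exclusion,
P(≥1) = 1/3 + 1/2 + 7/24 − 1/6 − 1/8 − 1/12 + 1/24 = 19/24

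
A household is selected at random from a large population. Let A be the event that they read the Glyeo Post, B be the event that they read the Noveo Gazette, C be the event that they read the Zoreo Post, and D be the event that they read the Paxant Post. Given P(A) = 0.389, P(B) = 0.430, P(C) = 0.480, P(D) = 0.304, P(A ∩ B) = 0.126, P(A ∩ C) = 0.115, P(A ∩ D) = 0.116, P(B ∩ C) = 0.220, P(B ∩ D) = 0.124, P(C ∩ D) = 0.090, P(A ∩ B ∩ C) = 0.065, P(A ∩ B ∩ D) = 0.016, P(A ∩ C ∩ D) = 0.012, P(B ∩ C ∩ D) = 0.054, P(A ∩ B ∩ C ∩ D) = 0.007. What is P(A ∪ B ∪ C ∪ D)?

P(A ∪ B ∪ C ∪ D) = 0.389 + 0.430 + 0.480 + 0.304 − 0.126 − 0.115 − 0.116 − 0.220 − 0.124 − 0.090 + 0.065 + 0.016 + 0.012 + 0.054 − 0.007 = 0.952

0.952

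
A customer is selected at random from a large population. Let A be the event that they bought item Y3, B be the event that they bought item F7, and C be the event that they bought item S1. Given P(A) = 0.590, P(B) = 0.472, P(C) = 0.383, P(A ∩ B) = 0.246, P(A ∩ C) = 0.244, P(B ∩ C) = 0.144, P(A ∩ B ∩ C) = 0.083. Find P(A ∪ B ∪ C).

0.894

Apply inclusion-exclusion:
P(A ∪ B ∪ C) = 0.590 + 0.472 + 0.383 − 0.246 − 0.244 − 0.144 + 0.083 = 0.894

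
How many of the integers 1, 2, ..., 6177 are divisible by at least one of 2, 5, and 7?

4059

3088 + 1235 + 882 − 617 − 441 − 176 + 88 = 4059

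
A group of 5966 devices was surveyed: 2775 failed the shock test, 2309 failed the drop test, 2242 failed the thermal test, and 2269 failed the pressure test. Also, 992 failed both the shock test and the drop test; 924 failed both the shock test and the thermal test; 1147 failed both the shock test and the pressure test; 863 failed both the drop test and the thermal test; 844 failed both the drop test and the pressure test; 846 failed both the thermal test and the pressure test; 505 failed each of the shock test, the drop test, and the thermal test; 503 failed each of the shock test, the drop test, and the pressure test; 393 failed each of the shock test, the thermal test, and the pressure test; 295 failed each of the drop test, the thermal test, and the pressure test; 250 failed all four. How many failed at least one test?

5425

N(≥1) = 2775 + 2309 + 2242 + 2269 − 992 − 924 − 1147 − 863 − 844 − 846 + 505 + 503 + 393 + 295 − 250 = 5425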